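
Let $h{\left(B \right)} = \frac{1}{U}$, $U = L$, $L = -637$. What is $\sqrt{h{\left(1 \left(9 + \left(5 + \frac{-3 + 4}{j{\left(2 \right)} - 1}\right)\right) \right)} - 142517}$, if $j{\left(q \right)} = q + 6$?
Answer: $\frac{i \sqrt{1180183290}}{91} \approx 377.51 i$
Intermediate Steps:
$j{\left(q \right)} = 6 + q$
$U = -637$
$h{\left(B \right)} = - \frac{1}{637}$ ($h{\left(B \right)} = \frac{1}{-637} = - \frac{1}{637}$)
$\sqrt{h{\left(1 \left(9 + \left(5 + \frac{-3 + 4}{j{\left(2 \right)} - 1}\right)\right) \right)} - 142517} = \sqrt{- \frac{1}{637} - 142517} = \sqrt{- \frac{90783330}{637}} = \frac{i \sqrt{1180183290}}{91}$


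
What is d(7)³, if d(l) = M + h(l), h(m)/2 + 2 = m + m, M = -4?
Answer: 8000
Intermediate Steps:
h(m) = -4 + 4*m (h(m) = -4 + 2*(m + m) = -4 + 2*(2*m) = -4 + 4*m)
d(l) = -8 + 4*l (d(l) = -4 + (-4 + 4*l) = -8 + 4*l)
d(7)³ = (-8 + 4*7)³ = (-8 + 28)³ = 20³ = 8000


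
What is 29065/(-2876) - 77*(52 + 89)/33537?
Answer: -47903697/4592972 ≈ -10.430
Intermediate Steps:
29065/(-2876) - 77*(52 + 89)/33537 = 29065*(-1/2876) - 77*141*(1/33537) = -29065/2876 - 10857*1/33537 = -29065/2876 - 517/1597 = -47903697/4592972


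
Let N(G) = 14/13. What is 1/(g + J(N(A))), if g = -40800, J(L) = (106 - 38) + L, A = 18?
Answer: -13/529502 ≈ -2.4551e-5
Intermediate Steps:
N(G) = 14/13 (N(G) = 14*(1/13) = 14/13)
J(L) = 68 + L
1/(g + J(N(A))) = 1/(-40800 + (68 + 14/13)) = 1/(-40800 + 898/13) = 1/(-529502/13) = -13/529502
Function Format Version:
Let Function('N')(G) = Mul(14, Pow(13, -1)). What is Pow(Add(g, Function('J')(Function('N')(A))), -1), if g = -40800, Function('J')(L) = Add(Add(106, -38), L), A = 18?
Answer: Rational(-13, 529502) ≈ -2.4551e-5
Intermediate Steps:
Function('N')(G) = Rational(14, 13) (Function('N')(G) = Mul(14, Rational(1, 13)) = Rational(14, 13))
Function('J')(L) = Add(68, L)
Pow(Add(g, Function('J')(Function('N')(A))), -1) = Pow(Add(-40800, Add(68, Rational(14, 13))), -1) = Pow(Add(-40800, Rational(898, 13)), -1) = Pow(Rational(-529502, 13), -1) = Rational(-13, 529502)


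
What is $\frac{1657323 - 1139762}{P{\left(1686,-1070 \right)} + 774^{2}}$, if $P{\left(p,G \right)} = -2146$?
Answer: $\frac{517561}{596930} \approx 0.86704$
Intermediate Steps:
$\frac{1657323 - 1139762}{P{\left(1686,-1070 \right)} + 774^{2}} = \frac{1657323 - 1139762}{-2146 + 774^{2}} = \frac{517561}{-2146 + 599076} = \frac{517561}{596930}$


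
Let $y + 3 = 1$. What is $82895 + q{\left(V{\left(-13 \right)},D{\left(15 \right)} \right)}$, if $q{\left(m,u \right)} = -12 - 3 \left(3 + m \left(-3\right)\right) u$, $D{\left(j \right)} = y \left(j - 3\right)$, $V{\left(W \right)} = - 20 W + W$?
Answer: $29747$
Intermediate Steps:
$y = -2$ ($y = -3 + 1 = -2$)
$V{\left(W \right)} = - 19 W$
$D{\left(j \right)} = 6 - 2 j$ ($D{\left(j \right)} = - 2 \left(j - 3\right) = - 2 \left(-3 + j\right) = 6 - 2 j$)
$q{\left(m,u \right)} = -12 - 3 u \left(3 - 3 m\right)$ ($q{\left(m,u \right)} = -12 - 3 \left(3 - 3 m\right) u = -12 - 3 u \left(3 - 3 m\right)$)
$82895 + q{\left(V{\left(-13 \right)},D{\left(15 \right)} \right)} = 82895 - \left(12 + 9 \left(6 - 30\right) - 9 \left(\left(-19\right) \left(-13\right)\right) \left(6 - 30\right)\right) = 82895 - \left(12 - 2214 \left(6 - 30\right)\right) = 82895 - \left(-204 + 53352\right) = 82895 - 53148 = 29747$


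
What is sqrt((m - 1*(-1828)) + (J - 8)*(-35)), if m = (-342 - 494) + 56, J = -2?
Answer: sqrt(1398) ≈ 37.390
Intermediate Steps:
m = -780 (m = -836 + 56 = -780)
sqrt((m - 1*(-1828)) + (J - 8)*(-35)) = sqrt((-780 - 1*(-1828)) + (-2 - 8)*(-35)) = sqrt((-780 + 1828) - 10*(-35)) = sqrt(1048 + 350) = sqrt(1398)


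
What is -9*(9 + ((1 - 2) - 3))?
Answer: -45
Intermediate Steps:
-9*(9 + ((1 - 2) - 3)) = -9*(9 + (-1 - 3)) = -9*(9 - 4) = -9*5 = -45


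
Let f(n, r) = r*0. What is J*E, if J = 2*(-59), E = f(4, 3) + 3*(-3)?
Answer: 1062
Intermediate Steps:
f(n, r) = 0
E = -9 (E = 0 + 3*(-3) = 0 - 9 = -9)
J = -118
J*E = -118*(-9) = 1062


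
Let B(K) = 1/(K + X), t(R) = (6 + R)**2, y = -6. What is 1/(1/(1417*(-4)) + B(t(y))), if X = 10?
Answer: 28340/2829 ≈ 10.018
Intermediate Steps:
B(K) = 1/(10 + K) (B(K) = 1/(K + 10) = 1/(10 + K))
1/(1/(1417*(-4)) + B(t(y))) = 1/(1/(1417*(-4)) + 1/(10 + (6 - 6)**2)) = 1/(1/(-5668) + 1/(10 + 0**2)) = 1/(-1/5668 + 1/(10 + 0)) = 1/(-1/5668 + 1/10) = 1/(2829/28340) = 28340/2829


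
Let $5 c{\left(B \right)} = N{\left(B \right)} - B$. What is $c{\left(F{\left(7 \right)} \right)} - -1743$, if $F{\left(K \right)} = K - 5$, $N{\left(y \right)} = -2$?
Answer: $\frac{8711}{5} \approx 1742.2$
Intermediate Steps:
$F{\left(K \right)} = -5 + K$
$c{\left(B \right)} = - \frac{2}{5} - \frac{B}{5}$ ($c{\left(B \right)} = \frac{-2 - B}{5} = - \frac{2}{5} - \frac{B}{5}$)
$c{\left(F{\left(7 \right)} \right)} - -1743 = \left(- \frac{2}{5} - \frac{-5 + 7}{5}\right) - -1743 = \left(- \frac{2}{5} - \frac{2}{5}\right) + 1743 = - \frac{4}{5} + 1743 = \frac{8711}{5}$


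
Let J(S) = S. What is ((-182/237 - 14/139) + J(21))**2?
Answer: 439816996969/1085241249 ≈ 405.27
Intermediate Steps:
((-182/237 - 14/139) + J(21))**2 = ((-182/237 - 14/139) + 21)**2 = (-28616/32943 + 21)**2 = (663187/32943)**2 = 439816996969/1085241249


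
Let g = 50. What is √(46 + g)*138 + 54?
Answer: 54 + 552*√6 ≈ 1406.1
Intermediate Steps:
√(46 + g)*138 + 54 = √(46 + 50)*138 + 54 = √96*138 + 54 = (4*√6)*138 + 54 = 552*√6 + 54 = 54 + 552*√6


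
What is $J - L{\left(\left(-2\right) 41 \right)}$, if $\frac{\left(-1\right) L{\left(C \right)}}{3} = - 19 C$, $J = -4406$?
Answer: $268$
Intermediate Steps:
$L{\left(C \right)} = 57 C$ ($L{\left(C \right)} = - 3 \left(- 19 C\right) = 57 C$)
$J - L{\left(\left(-2\right) 41 \right)} = -4406 - 57 \left(\left(-2\right) 41\right) = -4406 - 57 \left(-82\right) = -4406 - -4674 = -4406 + 4674 = 268$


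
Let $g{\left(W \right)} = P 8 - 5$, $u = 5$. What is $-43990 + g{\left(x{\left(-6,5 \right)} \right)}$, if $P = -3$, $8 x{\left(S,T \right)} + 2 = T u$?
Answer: $-44019$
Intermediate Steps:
$x{\left(S,T \right)} = - \frac{1}{4} + \frac{5 T}{8}$ ($x{\left(S,T \right)} = - \frac{1}{4} + \frac{T 5}{8} = - \frac{1}{4} + \frac{5 T}{8}$)
$g{\left(W \right)} = -29$ ($g{\left(W \right)} = \left(-3\right) 8 - 5 = -24 - 5 = -29$)
$-43990 + g{\left(x{\left(-6,5 \right)} \right)} = -43990 - 29 = -44019$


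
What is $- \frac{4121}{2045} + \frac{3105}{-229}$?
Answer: $- \frac{7293434}{468305} \approx -15.574$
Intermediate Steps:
$- \frac{4121}{2045} + \frac{3105}{-229} = \left(-4121\right) \frac{1}{2045} + 3105 \left(- \frac{1}{229}\right) = - \frac{4121}{2045} - \frac{3105}{229} = - \frac{7293434}{468305}$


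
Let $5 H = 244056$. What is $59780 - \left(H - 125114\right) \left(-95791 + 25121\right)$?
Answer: $-5392259096$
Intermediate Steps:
$H = \frac{244056}{5}$ ($H = \frac{1}{5} \cdot 244056 = \frac{244056}{5} \approx 48811.0$)
$59780 - \left(H - 125114\right) \left(-95791 + 25121\right) = 59780 - \left(\frac{244056}{5} - 125114\right) \left(-95791 + 25121\right) = 59780 - \left(- \frac{381514}{5}\right) \left(-70670\right) = 59780 - 5392318876 = -5392259096$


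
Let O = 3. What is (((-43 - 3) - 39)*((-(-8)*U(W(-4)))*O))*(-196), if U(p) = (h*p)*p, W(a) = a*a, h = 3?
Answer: 307077120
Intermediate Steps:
W(a) = a²
U(p) = 3*p² (U(p) = (3*p)*p = 3*p²)
(((-43 - 3) - 39)*((-(-8)*U(W(-4)))*O))*(-196) = (((-43 - 3) - 39)*(-(-8)*3*((-4)²)²*3))*(-196) = ((-46 - 39)*(-(-8)*3*16²*3))*(-196) = -85*(-(-8)*3*256)*3*(-196) = -85*(-(-8)*768)*3*(-196) = -85*(-2*(-3072))*3*(-196) = -522240*3*(-196) = -85*18432*(-196) = -1566720*(-196) = 307077120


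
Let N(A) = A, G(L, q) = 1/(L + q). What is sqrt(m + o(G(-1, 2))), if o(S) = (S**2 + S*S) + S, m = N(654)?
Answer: 3*sqrt(73) ≈ 25.632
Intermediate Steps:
m = 654
o(S) = S + 2*S**2 (o(S) = (S**2 + S**2) + S = 2*S**2 + S = S + 2*S**2)
sqrt(m + o(G(-1, 2))) = sqrt(654 + (1 + 2/(-1 + 2))/(-1 + 2)) = sqrt(654 + (1 + 2/1)/1) = sqrt(654 + 1*(1 + 2*1)) = sqrt(654 + 1*(1 + 2)) = sqrt(654 + 1*3) = sqrt(654 + 3) = sqrt(657) = 3*sqrt(73)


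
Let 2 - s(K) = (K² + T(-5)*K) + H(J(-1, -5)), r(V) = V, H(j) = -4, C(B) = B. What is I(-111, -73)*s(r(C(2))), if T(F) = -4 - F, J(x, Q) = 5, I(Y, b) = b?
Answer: 0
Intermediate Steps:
s(K) = 6 - K - K² (s(K) = 2 - ((K² + (-4 - 1*(-5))*K) - 4) = 2 - ((K² + (-4 + 5)*K) - 4) = 2 - ((K² + 1*K) - 4) = 2 - ((K² + K) - 4) = 2 - ((K + K²) - 4) = 2 - (-4 + K + K²) = 2 + (4 - K - K²) = 6 - K - K²)
I(-111, -73)*s(r(C(2))) = -73*(6 - 1*2 - 1*2²) = -73*(6 - 2 - 1*4) = -73*(6 - 2 - 4) = -73*0 = 0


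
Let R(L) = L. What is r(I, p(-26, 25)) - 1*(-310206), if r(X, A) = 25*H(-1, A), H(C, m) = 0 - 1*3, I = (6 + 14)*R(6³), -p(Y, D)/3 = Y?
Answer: 310131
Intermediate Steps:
p(Y, D) = -3*Y
I = 4320 (I = (6 + 14)*6³ = 20*216 = 4320)
H(C, m) = -3 (H(C, m) = 0 - 3 = -3)
r(X, A) = -75 (r(X, A) = 25*(-3) = -75)
r(I, p(-26, 25)) - 1*(-310206) = -75 - 1*(-310206) = -75 + 310206 = 310131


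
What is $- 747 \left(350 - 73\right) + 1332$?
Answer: $-205587$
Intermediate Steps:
$- 747 \left(350 - 73\right) + 1332 = \left(-747\right) 277 + 1332 = -206919 + 1332 = -205587$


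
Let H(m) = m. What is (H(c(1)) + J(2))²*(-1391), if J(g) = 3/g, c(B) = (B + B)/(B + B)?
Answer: -34775/4 ≈ -8693.8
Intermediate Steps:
c(B) = 1 (c(B) = (2*B)/((2*B)) = (2*B)*(1/(2*B)) = 1)
(H(c(1)) + J(2))²*(-1391) = (1 + 3/2)²*(-1391) = (5/2)²*(-1391) = (25/4)*(-1391) = -34775/4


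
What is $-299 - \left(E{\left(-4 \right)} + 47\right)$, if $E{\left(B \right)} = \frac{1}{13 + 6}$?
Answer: $- \frac{6575}{19} \approx -346.05$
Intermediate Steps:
$E{\left(B \right)} = \frac{1}{19}$
$-299 - \left(E{\left(-4 \right)} + 47\right) = -299 - \left(\frac{1}{19} + 47\right) = -299 - \frac{894}{19} = - \frac{6575}{19}$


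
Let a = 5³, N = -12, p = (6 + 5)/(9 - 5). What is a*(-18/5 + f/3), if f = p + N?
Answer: -10025/12 ≈ -835.42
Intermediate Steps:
p = 11/4 ≈ 2.7500
f = -37/4 (f = 11/4 - 12 = -37/4 ≈ -9.2500)
a = 125
a*(-18/5 + f/3) = 125*(-18/5 - 37/4/3) = 125*(-18*⅕ - 37/4*⅓) = 125*(-18/5 - 37/12) = 125*(-401/60) = -10025/12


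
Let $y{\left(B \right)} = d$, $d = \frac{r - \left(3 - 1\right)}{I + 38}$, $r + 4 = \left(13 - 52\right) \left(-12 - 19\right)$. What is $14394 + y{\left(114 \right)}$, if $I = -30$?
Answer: $\frac{116355}{8} \approx 14544.0$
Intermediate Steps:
$r = 1205$ ($r = -4 + \left(13 - 52\right) \left(-12 - 19\right) = -4 - -1209 = -4 + 1209 = 1205$)
$d = \frac{1203}{8}$ ($d = \frac{1205 - \left(3 - 1\right)}{-30 + 38} = \frac{1205 - 2}{8} = \left(1205 - 2\right) \frac{1}{8} = 1203 \cdot \frac{1}{8} = \frac{1203}{8} \approx 150.38$)
$y{\left(B \right)} = \frac{1203}{8}$
$14394 + y{\left(114 \right)} = 14394 + \frac{1203}{8} = \frac{116355}{8}$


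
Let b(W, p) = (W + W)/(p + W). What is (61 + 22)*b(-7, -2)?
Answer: 1162/9 ≈ 129.11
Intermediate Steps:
b(W, p) = 2*W/(W + p) (b(W, p) = (2*W)/(W + p) = 2*W/(W + p))
(61 + 22)*b(-7, -2) = (61 + 22)*(2*(-7)/(-7 - 2)) = 83*(2*(-7)/(-9)) = 83*(2*(-7)*(-1/9)) = 83*(14/9) = 1162/9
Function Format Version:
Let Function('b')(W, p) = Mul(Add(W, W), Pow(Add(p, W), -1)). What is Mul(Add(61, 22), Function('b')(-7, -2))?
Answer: Rational(1162, 9) ≈ 129.11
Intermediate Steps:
Function('b')(W, p) = Mul(2, W, Pow(Add(W, p), -1)) (Function('b')(W, p) = Mul(Mul(2, W), Pow(Add(W, p), -1)) = Mul(2, W, Pow(Add(W, p), -1)))
Mul(Add(61, 22), Function('b')(-7, -2)) = Mul(Add(61, 22), Mul(2, -7, Pow(Add(-7, -2), -1))) = Mul(83, Mul(2, -7, Pow(-9, -1))) = Mul(83, Mul(2, -7, Rational(-1, 9))) = Mul(83, Rational(14, 9)) = Rational(1162, 9)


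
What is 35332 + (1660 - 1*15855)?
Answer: 21137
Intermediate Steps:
35332 + (1660 - 1*15855) = 35332 + (1660 - 15855) = 35332 - 14195 = 21137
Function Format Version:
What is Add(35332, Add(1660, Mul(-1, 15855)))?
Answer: 21137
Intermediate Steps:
Add(35332, Add(1660, Mul(-1, 15855))) = Add(35332, Add(1660, -15855)) = Add(35332, -14195) = 21137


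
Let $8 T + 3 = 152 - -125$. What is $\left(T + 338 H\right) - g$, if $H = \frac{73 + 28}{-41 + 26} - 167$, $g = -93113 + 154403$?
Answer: $- \frac{7198657}{60} \approx -1.1998 \cdot 10^{5}$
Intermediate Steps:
$T = \frac{137}{4}$ ($T = - \frac{3}{8} + \frac{152 - -125}{8} = - \frac{3}{8} + \frac{152 + 125}{8} = - \frac{3}{8} + \frac{1}{8} \cdot 277 = - \frac{3}{8} + \frac{277}{8} = \frac{137}{4} \approx 34.25$)
$g = 61290$
$H = - \frac{2606}{15}$ ($H = \frac{101}{-15} - 167 = 101 \left(- \frac{1}{15}\right) - 167 = - \frac{101}{15} - 167 = - \frac{2606}{15} \approx -173.73$)
$\left(T + 338 H\right) - g = \left(\frac{137}{4} + 338 \left(- \frac{2606}{15}\right)\right) - 61290 = \left(\frac{137}{4} - \frac{880828}{15}\right) - 61290 = - \frac{3521257}{60} - 61290 = - \frac{7198657}{60}$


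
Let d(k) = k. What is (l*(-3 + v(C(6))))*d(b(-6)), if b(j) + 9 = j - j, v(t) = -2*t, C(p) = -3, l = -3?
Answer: 81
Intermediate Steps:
b(j) = -9 (b(j) = -9 + (j - j) = -9 + 0 = -9)
(l*(-3 + v(C(6))))*d(b(-6)) = -3*(-3 - 2*(-3))*(-9) = -3*(-3 + 6)*(-9) = -3*3*(-9) = -9*(-9) = 81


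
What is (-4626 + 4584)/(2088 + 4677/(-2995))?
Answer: -41930/2082961 ≈ -0.020130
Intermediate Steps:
(-4626 + 4584)/(2088 + 4677/(-2995)) = -42/(2088 + 4677*(-1/2995)) = -42/(2088 - 4677/2995) = -42/6248883/2995 = -42*2995/6248883 = -41930/2082961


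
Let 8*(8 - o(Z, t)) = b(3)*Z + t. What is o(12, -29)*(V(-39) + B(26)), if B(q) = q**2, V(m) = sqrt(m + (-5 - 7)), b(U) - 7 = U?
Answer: -4563/2 - 27*I*sqrt(51)/8 ≈ -2281.5 - 24.102*I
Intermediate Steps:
b(U) = 7 + U
V(m) = sqrt(-12 + m) (V(m) = sqrt(m - 12) = sqrt(-12 + m))
o(Z, t) = 8 - 5*Z/4 - t/8 (o(Z, t) = 8 - ((7 + 3)*Z + t)/8 = 8 - (10*Z + t)/8 = 8 - (t + 10*Z)/8 = 8 + (-5*Z/4 - t/8) = 8 - 5*Z/4 - t/8)
o(12, -29)*(V(-39) + B(26)) = (8 - 5/4*12 - 1/8*(-29))*(sqrt(-12 - 39) + 26**2) = (8 - 15 + 29/8)*(sqrt(-51) + 676) = -27*(I*sqrt(51) + 676)/8 = -27*(676 + I*sqrt(51))/8 = -4563/2 - 27*I*sqrt(51)/8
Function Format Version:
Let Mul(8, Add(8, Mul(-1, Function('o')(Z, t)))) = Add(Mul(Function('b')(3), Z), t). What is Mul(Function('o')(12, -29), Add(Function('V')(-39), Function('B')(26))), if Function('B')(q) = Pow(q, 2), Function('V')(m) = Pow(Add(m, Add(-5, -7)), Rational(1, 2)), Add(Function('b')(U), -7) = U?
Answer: Add(Rational(-4563, 2), Mul(Rational(-27, 8), I, Pow(51, Rational(1, 2)))) ≈ Add(-2281.5, Mul(-24.102, I))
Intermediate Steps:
Function('b')(U) = Add(7, U)
Function('V')(m) = Pow(Add(-12, m), Rational(1, 2)) (Function('V')(m) = Pow(Add(m, -12), Rational(1, 2)) = Pow(Add(-12, m), Rational(1, 2)))
Function('o')(Z, t) = Add(8, Mul(Rational(-5, 4), Z), Mul(Rational(-1, 8), t)) (Function('o')(Z, t) = Add(8, Mul(Rational(-1, 8), Add(Mul(Add(7, 3), Z), t))) = Add(8, Mul(Rational(-1, 8), Add(Mul(10, Z), t))) = Add(8, Mul(Rational(-1, 8), Add(t, Mul(10, Z)))) = Add(8, Add(Mul(Rational(-5, 4), Z), Mul(Rational(-1, 8), t))) = Add(8, Mul(Rational(-5, 4), Z), Mul(Rational(-1, 8), t)))
Mul(Function('o')(12, -29), Add(Function('V')(-39), Function('B')(26))) = Mul(Add(8, Mul(Rational(-5, 4), 12), Mul(Rational(-1, 8), -29)), Add(Pow(Add(-12, -39), Rational(1, 2)), Pow(26, 2))) = Mul(Add(8, -15, Rational(29, 8)), Add(Pow(-51, Rational(1, 2)), 676)) = Mul(Rational(-27, 8), Add(Mul(I, Pow(51, Rational(1, 2))), 676)) = Mul(Rational(-27, 8), Add(676, Mul(I, Pow(51, Rational(1, 2))))) = Add(Rational(-4563, 2), Mul(Rational(-27, 8), I, Pow(51, Rational(1, 2))))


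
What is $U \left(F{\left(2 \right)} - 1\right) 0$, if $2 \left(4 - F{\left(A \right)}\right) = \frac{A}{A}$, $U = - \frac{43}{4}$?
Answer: $0$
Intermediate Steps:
$U = - \frac{43}{4}$ ($U = \left(-43\right) \frac{1}{4} = - \frac{43}{4} \approx -10.75$)
$F{\left(A \right)} = \frac{7}{2}$ ($F{\left(A \right)} = 4 - \frac{A \frac{1}{A}}{2} = 4 - \frac{1}{2} = \frac{7}{2}$)
$U \left(F{\left(2 \right)} - 1\right) 0 = - \frac{43 \left(\frac{7}{2} - 1\right) 0}{4} = - \frac{43 \cdot \frac{5}{2} \cdot 0}{4} = \left(- \frac{43}{4}\right) 0 = 0$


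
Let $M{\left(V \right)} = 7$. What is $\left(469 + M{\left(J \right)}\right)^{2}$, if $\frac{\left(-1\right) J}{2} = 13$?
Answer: $226576$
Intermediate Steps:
$J = -26$ ($J = \left(-2\right) 13 = -26$)
$\left(469 + M{\left(J \right)}\right)^{2} = \left(469 + 7\right)^{2} = 476^{2} = 226576$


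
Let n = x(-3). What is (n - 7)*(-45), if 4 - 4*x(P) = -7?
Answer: 765/4 ≈ 191.25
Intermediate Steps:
x(P) = 11/4 (x(P) = 1 - ¼*(-7) = 1 + 7/4 = 11/4)
n = 11/4 ≈ 2.7500
(n - 7)*(-45) = (11/4 - 7)*(-45) = -17/4*(-45) = 765/4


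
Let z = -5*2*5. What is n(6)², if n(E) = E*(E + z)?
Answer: 69696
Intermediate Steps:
z = -50 (z = -10*5 = -50)
n(E) = E*(-50 + E) (n(E) = E*(E - 50) = E*(-50 + E))
n(6)² = (6*(-50 + 6))² = (6*(-44))² = (-264)² = 69696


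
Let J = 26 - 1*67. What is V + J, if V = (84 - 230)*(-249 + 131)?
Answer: 17187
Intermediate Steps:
V = 17228 (V = -146*(-118) = 17228)
J = -41 (J = 26 - 67 = -41)
V + J = 17228 - 41 = 17187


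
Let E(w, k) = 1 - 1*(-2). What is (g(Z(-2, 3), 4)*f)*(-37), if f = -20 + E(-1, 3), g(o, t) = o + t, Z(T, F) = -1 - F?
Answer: 0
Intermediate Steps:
E(w, k) = 3 (E(w, k) = 1 + 2 = 3)
f = -17 (f = -20 + 3 = -17)
(g(Z(-2, 3), 4)*f)*(-37) = (((-1 - 1*3) + 4)*(-17))*(-37) = (((-1 - 3) + 4)*(-17))*(-37) = ((-4 + 4)*(-17))*(-37) = (0*(-17))*(-37) = 0*(-37) = 0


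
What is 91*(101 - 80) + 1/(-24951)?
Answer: 47681360/24951 ≈ 1911.0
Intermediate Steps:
91*(101 - 80) + 1/(-24951) = 91*21 - 1/24951 = 1911 - 1/24951 = 47681360/24951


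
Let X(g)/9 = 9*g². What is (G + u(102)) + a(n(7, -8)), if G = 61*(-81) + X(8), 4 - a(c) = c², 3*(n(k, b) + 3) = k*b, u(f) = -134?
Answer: -3208/9 ≈ -356.44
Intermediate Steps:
X(g) = 81*g² (X(g) = 9*(9*g²) = 81*g²)
n(k, b) = -3 + b*k/3 (n(k, b) = -3 + (k*b)/3 = -3 + (b*k)/3 = -3 + b*k/3)
a(c) = 4 - c²
G = 243 (G = 61*(-81) + 81*8² = -4941 + 81*64 = -4941 + 5184 = 243)
(G + u(102)) + a(n(7, -8)) = (243 - 134) + (4 - (-3 + (⅓)*(-8)*7)²) = 109 + (4 - (-3 - 56/3)²) = 109 + (4 - (-65/3)²) = 109 + (4 - 1*4225/9) = 109 + (4 - 4225/9) = 109 - 4189/9 = -3208/9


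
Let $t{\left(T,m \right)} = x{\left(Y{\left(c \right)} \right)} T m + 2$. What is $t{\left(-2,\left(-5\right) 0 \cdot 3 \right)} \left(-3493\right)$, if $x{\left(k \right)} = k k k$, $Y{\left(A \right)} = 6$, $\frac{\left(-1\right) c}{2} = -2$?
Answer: $-6986$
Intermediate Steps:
$c = 4$ ($c = \left(-2\right) \left(-2\right) = 4$)
$x{\left(k \right)} = k^{3}$ ($x{\left(k \right)} = k^{2} k = k^{3}$)
$t{\left(T,m \right)} = 2 + 216 T m$ ($t{\left(T,m \right)} = 6^{3} T m + 2 = 216 T m + 2 = 2 + 216 T m$)
$t{\left(-2,\left(-5\right) 0 \cdot 3 \right)} \left(-3493\right) = \left(2 + 216 \left(-2\right) \left(-5\right) 0 \cdot 3\right) \left(-3493\right) = \left(2 + 216 \left(-2\right) 0 \cdot 3\right) \left(-3493\right) = \left(2 + 216 \left(-2\right) 0\right) \left(-3493\right) = \left(2 + 0\right) \left(-3493\right) = 2 \left(-3493\right) = -6986$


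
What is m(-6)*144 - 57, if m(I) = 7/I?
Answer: -225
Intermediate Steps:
m(-6)*144 - 57 = (7/(-6))*144 - 57 = (7*(-1/6))*144 - 57 = -7/6*144 - 57 = -168 - 57 = -225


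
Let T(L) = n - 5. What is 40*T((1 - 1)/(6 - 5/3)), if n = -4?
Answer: -360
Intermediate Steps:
T(L) = -9 (T(L) = -4 - 5 = -9)
40*T((1 - 1)/(6 - 5/3)) = 40*(-9) = -360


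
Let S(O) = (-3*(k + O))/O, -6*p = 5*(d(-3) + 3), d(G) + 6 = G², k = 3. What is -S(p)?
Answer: 6/5 ≈ 1.2000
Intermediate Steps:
d(G) = -6 + G²
p = -5 (p = -5*((-6 + (-3)²) + 3)/6 = -5*((-6 + 9) + 3)/6 = -5*(3 + 3)/6 = -5*6/6 = -⅙*30 = -5)
S(O) = (-9 - 3*O)/O (S(O) = (-3*(3 + O))/O = (-9 - 3*O)/O)
-S(p) = -(-3 - 9/(-5)) = -(-3 - 9*(-⅕)) = -(-3 + 9/5) = -1*(-6/5) = 6/5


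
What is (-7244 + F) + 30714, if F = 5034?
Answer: 28504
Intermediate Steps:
(-7244 + F) + 30714 = (-7244 + 5034) + 30714 = -2210 + 30714 = 28504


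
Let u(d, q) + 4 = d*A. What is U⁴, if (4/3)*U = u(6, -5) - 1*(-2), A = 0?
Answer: 81/16 ≈ 5.0625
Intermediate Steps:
u(d, q) = -4 (u(d, q) = -4 + d*0 = -4 + 0 = -4)
U = -3/2 (U = 3*(-4 - 1*(-2))/4 = 3*(-4 + 2)/4 = (¾)*(-2) = -3/2 ≈ -1.5000)
U⁴ = (-3/2)⁴ = 81/16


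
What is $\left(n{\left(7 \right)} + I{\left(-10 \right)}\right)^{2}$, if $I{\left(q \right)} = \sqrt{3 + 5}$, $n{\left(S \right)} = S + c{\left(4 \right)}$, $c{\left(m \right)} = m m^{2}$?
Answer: $5049 + 284 \sqrt{2} \approx 5450.6$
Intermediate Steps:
$c{\left(m \right)} = m^{3}$
$n{\left(S \right)} = 64 + S$ ($n{\left(S \right)} = S + 4^{3} = S + 64 = 64 + S$)
$I{\left(q \right)} = 2 \sqrt{2}$ ($I{\left(q \right)} = \sqrt{8} = 2 \sqrt{2}$)
$\left(n{\left(7 \right)} + I{\left(-10 \right)}\right)^{2} = \left(\left(64 + 7\right) + 2 \sqrt{2}\right)^{2} = \left(71 + 2 \sqrt{2}\right)^{2}$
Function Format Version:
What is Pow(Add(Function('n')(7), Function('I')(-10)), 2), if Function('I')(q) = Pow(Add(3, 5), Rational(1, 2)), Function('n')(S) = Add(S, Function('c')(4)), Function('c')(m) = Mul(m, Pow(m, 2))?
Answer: Add(5049, Mul(284, Pow(2, Rational(1, 2)))) ≈ 5450.6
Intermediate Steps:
Function('c')(m) = Pow(m, 3)
Function('n')(S) = Add(64, S) (Function('n')(S) = Add(S, Pow(4, 3)) = Add(S, 64) = Add(64, S))
Function('I')(q) = Mul(2, Pow(2, Rational(1, 2))) (Function('I')(q) = Pow(8, Rational(1, 2)) = Mul(2, Pow(2, Rational(1, 2))))
Pow(Add(Function('n')(7), Function('I')(-10)), 2) = Pow(Add(Add(64, 7), Mul(2, Pow(2, Rational(1, 2)))), 2) = Pow(Add(71, Mul(2, Pow(2, Rational(1, 2)))), 2)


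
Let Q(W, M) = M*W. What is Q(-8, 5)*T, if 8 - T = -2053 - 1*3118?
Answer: -207160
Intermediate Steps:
T = 5179 (T = 8 - (-2053 - 1*3118) = 8 - (-2053 - 3118) = 8 - 1*(-5171) = 8 + 5171 = 5179)
Q(-8, 5)*T = (5*(-8))*5179 = -40*5179 = -207160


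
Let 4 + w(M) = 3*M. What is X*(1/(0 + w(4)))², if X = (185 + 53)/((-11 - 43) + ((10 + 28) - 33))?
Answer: -17/224 ≈ -0.075893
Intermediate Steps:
w(M) = -4 + 3*M
X = -34/7 (X = 238/(-54 + (38 - 33)) = 238/(-54 + 5) = 238/(-49) = 238*(-1/49) = -34/7 ≈ -4.8571)
X*(1/(0 + w(4)))² = -34/(7*(0 + (-4 + 3*4))²) = -34/(7*(0 + (-4 + 12))²) = -34/(7*(0 + 8)²) = -34*(1/8)²/7 = -34*(⅛)²/7 = -34/7*1/64 = -17/224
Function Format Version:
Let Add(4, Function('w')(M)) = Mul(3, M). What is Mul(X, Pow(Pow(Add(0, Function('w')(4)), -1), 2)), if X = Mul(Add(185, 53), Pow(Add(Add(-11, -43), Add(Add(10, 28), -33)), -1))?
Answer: Rational(-17, 224) ≈ -0.075893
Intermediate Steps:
Function('w')(M) = Add(-4, Mul(3, M))
X = Rational(-34, 7) (X = Mul(238, Pow(Add(-54, Add(38, -33)), -1)) = Mul(238, Pow(Add(-54, 5), -1)) = Mul(238, Pow(-49, -1)) = Mul(238, Rational(-1, 49)) = Rational(-34, 7) ≈ -4.8571)
Mul(X, Pow(Pow(Add(0, Function('w')(4)), -1), 2)) = Mul(Rational(-34, 7), Pow(Pow(Add(0, Add(-4, Mul(3, 4))), -1), 2)) = Mul(Rational(-34, 7), Pow(Pow(Add(0, Add(-4, 12)), -1), 2)) = Mul(Rational(-34, 7), Pow(Pow(Add(0, 8), -1), 2)) = Mul(Rational(-34, 7), Pow(Pow(8, -1), 2)) = Mul(Rational(-34, 7), Pow(Rational(1, 8), 2)) = Mul(Rational(-34, 7), Rational(1, 64)) = Rational(-17, 224)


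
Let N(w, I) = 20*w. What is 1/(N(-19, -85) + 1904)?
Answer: 1/1524 ≈ 0.00065617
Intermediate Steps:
1/(N(-19, -85) + 1904) = 1/(20*(-19) + 1904) = 1/(-380 + 1904) = 1/1524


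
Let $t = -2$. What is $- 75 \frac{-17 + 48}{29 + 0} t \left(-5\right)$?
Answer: $- \frac{23250}{29} \approx -801.72$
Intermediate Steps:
$- 75 \frac{-17 + 48}{29 + 0} t \left(-5\right) = - 75 \frac{-17 + 48}{29 + 0} \left(\left(-2\right) \left(-5\right)\right) = - 75 \cdot \frac{31}{29} \cdot 10 = - 75 \cdot 31 \cdot \frac{1}{29} \cdot 10 = \left(-75\right) \frac{31}{29} \cdot 10 = \left(- \frac{2325}{29}\right) 10 = - \frac{23250}{29}$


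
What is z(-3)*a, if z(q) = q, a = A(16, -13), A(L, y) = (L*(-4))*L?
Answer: 3072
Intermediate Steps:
A(L, y) = -4*L**2 (A(L, y) = (-4*L)*L = -4*L**2)
a = -1024 (a = -4*16**2 = -4*256 = -1024)
z(-3)*a = -3*(-1024) = 3072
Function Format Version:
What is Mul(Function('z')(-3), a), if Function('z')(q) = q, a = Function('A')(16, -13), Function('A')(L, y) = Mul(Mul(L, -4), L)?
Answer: 3072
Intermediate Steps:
Function('A')(L, y) = Mul(-4, Pow(L, 2)) (Function('A')(L, y) = Mul(Mul(-4, L), L) = Mul(-4, Pow(L, 2)))
a = -1024 (a = Mul(-4, Pow(16, 2)) = Mul(-4, 256) = -1024)
Mul(Function('z')(-3), a) = Mul(-3, -1024) = 3072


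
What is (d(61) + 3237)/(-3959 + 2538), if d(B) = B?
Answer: -3298/1421 ≈ -2.3209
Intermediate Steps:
(d(61) + 3237)/(-3959 + 2538) = (61 + 3237)/(-3959 + 2538) = 3298/(-1421) = 3298*(-1/1421) = -3298/1421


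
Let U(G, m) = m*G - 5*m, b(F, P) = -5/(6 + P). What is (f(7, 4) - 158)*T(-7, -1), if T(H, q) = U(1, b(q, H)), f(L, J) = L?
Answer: 3020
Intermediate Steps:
U(G, m) = -5*m + G*m (U(G, m) = G*m - 5*m = -5*m + G*m)
T(H, q) = 20/(6 + H) (T(H, q) = (-5/(6 + H))*(-5 + 1) = -5/(6 + H)*(-4) = 20/(6 + H))
(f(7, 4) - 158)*T(-7, -1) = (7 - 158)*(20/(6 - 7)) = -3020/(-1) = -3020*(-1) = -151*(-20) = 3020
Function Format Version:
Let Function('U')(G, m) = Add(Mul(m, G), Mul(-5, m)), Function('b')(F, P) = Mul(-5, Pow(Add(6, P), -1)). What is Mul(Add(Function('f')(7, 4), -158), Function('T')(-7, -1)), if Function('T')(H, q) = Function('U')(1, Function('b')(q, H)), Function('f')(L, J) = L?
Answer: 3020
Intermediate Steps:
Function('U')(G, m) = Add(Mul(-5, m), Mul(G, m)) (Function('U')(G, m) = Add(Mul(G, m), Mul(-5, m)) = Add(Mul(-5, m), Mul(G, m)))
Function('T')(H, q) = Mul(20, Pow(Add(6, H), -1)) (Function('T')(H, q) = Mul(Mul(-5, Pow(Add(6, H), -1)), Add(-5, 1)) = Mul(Mul(-5, Pow(Add(6, H), -1)), -4) = Mul(20, Pow(Add(6, H), -1)))
Mul(Add(Function('f')(7, 4), -158), Function('T')(-7, -1)) = Mul(Add(7, -158), Mul(20, Pow(Add(6, -7), -1))) = Mul(-151, Mul(20, Pow(-1, -1))) = Mul(-151, Mul(20, -1)) = Mul(-151, -20) = 3020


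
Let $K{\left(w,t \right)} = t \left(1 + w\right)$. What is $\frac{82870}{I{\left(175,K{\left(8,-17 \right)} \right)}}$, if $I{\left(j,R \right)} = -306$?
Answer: $- \frac{41435}{153} \approx -270.82$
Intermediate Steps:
$\frac{82870}{I{\left(175,K{\left(8,-17 \right)} \right)}} = \frac{82870}{-306} = 82870 \left(- \frac{1}{306}\right) = - \frac{41435}{153}$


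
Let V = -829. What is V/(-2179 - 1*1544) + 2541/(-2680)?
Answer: -7238423/9977640 ≈ -0.72546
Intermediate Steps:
V/(-2179 - 1*1544) + 2541/(-2680) = -829/(-2179 - 1*1544) + 2541/(-2680) = -829/(-2179 - 1544) + 2541*(-1/2680) = -829/(-3723) - 2541/2680 = -829*(-1/3723) - 2541/2680 = 829/3723 - 2541/2680 = -7238423/9977640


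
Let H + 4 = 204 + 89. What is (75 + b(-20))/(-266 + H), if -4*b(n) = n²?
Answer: -25/23 ≈ -1.0870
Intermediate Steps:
b(n) = -n²/4
H = 289 (H = -4 + (204 + 89) = -4 + 293 = 289)
(75 + b(-20))/(-266 + H) = (75 - ¼*(-20)²)/(-266 + 289) = (75 - ¼*400)/23 = (75 - 100)*(1/23) = -25*1/23 = -25/23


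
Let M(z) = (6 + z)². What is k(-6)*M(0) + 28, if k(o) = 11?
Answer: 424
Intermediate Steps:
k(-6)*M(0) + 28 = 11*(6 + 0)² + 28 = 11*6² + 28 = 11*36 + 28 = 396 + 28 = 424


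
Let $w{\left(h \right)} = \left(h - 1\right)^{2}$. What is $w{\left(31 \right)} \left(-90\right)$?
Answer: $-81000$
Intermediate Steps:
$w{\left(h \right)} = \left(-1 + h\right)^{2}$
$w{\left(31 \right)} \left(-90\right) = \left(-1 + 31\right)^{2} \left(-90\right) = 30^{2} \left(-90\right) = 900 \left(-90\right) = -81000$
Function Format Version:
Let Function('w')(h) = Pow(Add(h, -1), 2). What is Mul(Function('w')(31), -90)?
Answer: -81000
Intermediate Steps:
Function('w')(h) = Pow(Add(-1, h), 2)
Mul(Function('w')(31), -90) = Mul(Pow(Add(-1, 31), 2), -90) = Mul(Pow(30, 2), -90) = Mul(900, -90) = -81000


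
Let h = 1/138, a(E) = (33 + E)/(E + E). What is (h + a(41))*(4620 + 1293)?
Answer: 10144737/1886 ≈ 5379.0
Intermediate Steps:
a(E) = (33 + E)/(2*E) (a(E) = (33 + E)/((2*E)) = (33 + E)*(1/(2*E)) = (33 + E)/(2*E))
h = 1/138 ≈ 0.0072464
(h + a(41))*(4620 + 1293) = (1/138 + (1/2)*(33 + 41)/41)*(4620 + 1293) = (1/138 + (1/2)*(1/41)*74)*5913 = (1/138 + 37/41)*5913 = (5147/5658)*5913 = 10144737/1886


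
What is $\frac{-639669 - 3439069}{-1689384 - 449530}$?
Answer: $\frac{2039369}{1069457} \approx 1.9069$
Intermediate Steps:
$\frac{-639669 - 3439069}{-1689384 - 449530} = - \frac{4078738}{-2138914} = \left(-4078738\right) \left(- \frac{1}{2138914}\right) = \frac{2039369}{1069457}$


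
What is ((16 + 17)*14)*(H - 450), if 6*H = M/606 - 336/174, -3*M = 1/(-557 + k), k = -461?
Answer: -11166180388055/53670996 ≈ -2.0805e+5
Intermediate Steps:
M = 1/3054 (M = -1/(3*(-557 - 461)) = -⅓/(-1018) = -⅓*(-1/1018) = 1/3054 ≈ 0.00032744)
H = -103640515/322025976 (H = ((1/3054)/606 - 336/174)/6 = ((1/3054)*(1/606) - 336*1/174)/6 = (1/1850724 - 56/29)/6 = (⅙)*(-103640515/53670996) = -103640515/322025976 ≈ -0.32184)
((16 + 17)*14)*(H - 450) = ((16 + 17)*14)*(-103640515/322025976 - 450) = (33*14)*(-145015329715/322025976) = 462*(-145015329715/322025976) = -11166180388055/53670996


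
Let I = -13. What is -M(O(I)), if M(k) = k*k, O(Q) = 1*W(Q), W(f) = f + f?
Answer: -676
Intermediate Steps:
W(f) = 2*f
O(Q) = 2*Q (O(Q) = 1*(2*Q) = 2*Q)
M(k) = k²
-M(O(I)) = -(2*(-13))² = -1*(-26)² = -1*676 = -676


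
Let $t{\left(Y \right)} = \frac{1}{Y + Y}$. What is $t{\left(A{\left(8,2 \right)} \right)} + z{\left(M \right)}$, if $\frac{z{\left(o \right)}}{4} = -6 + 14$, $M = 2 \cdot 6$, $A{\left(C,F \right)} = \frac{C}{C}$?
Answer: $\frac{65}{2} \approx 32.5$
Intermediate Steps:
$A{\left(C,F \right)} = 1$
$M = 12$
$t{\left(Y \right)} = \frac{1}{2 Y}$
$z{\left(o \right)} = 32$ ($z{\left(o \right)} = 4 \left(-6 + 14\right) = 4 \cdot 8 = 32$)
$t{\left(A{\left(8,2 \right)} \right)} + z{\left(M \right)} = \frac{1}{2 \cdot 1} + 32 = \frac{1}{2} \cdot 1 + 32 = \frac{1}{2} + 32 = \frac{65}{2}$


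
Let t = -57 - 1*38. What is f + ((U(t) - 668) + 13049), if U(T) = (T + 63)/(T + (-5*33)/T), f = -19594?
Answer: -3195207/443 ≈ -7212.7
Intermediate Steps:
t = -95 (t = -57 - 38 = -95)
U(T) = (63 + T)/(T - 165/T)
f + ((U(t) - 668) + 13049) = -19594 + ((-95*(63 - 95)/(-165 + (-95)²) - 668) + 13049) = -19594 + ((-95*(-32)/(-165 + 9025) - 668) + 13049) = -19594 + ((-95*(-32)/8860 - 668) + 13049) = -19594 + ((-95*1/8860*(-32) - 668) + 13049) = -19594 + ((152/443 - 668) + 13049) = -19594 + (-295772/443 + 13049) = -19594 + 5484935/443 = -3195207/443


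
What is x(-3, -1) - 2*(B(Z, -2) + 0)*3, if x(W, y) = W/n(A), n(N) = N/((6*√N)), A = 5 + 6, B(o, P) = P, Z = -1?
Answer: 12 - 18*√11/11 ≈ 6.5728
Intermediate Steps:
A = 11
n(N) = √N/6 (n(N) = N*(1/(6*√N)) = √N/6)
x(W, y) = 6*W*√11/11 (x(W, y) = W/((√11/6)) = W*(6*√11/11) = 6*W*√11/11)
x(-3, -1) - 2*(B(Z, -2) + 0)*3 = (6/11)*(-3)*√11 - 2*(-2 + 0)*3 = -18*√11/11 - 2*(-2)*3 = -18*√11/11 + 4*3 = -18*√11/11 + 12 = 12 - 18*√11/11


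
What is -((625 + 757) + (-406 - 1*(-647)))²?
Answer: -2634129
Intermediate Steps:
-((625 + 757) + (-406 - 1*(-647)))² = -(1382 + (-406 + 647))² = -(1382 + 241)² = -1*1623² = -1*2634129 = -2634129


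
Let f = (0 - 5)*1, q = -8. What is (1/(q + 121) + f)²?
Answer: 318096/12769 ≈ 24.912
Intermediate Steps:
f = -5 (f = -5*1 = -5)
(1/(q + 121) + f)² = (1/(-8 + 121) - 5)² = (1/113 - 5)² = (-564/113)² = 318096/12769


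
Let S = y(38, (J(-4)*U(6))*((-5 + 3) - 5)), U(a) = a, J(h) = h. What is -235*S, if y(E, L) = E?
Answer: -8930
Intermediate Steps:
S = 38
-235*S = -235*38 = -8930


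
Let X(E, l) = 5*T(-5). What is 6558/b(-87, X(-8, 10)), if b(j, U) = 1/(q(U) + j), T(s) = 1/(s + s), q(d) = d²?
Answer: -1137813/2 ≈ -5.6891e+5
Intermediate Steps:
T(s) = 1/(2*s)
X(E, l) = -½ (X(E, l) = 5*((½)/(-5)) = 5*((½)*(-⅕)) = 5*(-⅒) = -½)
b(j, U) = 1/(j + U²) (b(j, U) = 1/(U² + j) = 1/(j + U²))
6558/b(-87, X(-8, 10)) = 6558/(1/(-87 + (-½)²)) = 6558/(1/(-87 + ¼)) = 6558/(1/(-347/4)) = 6558/(-4/347) = 6558*(-347/4) = -1137813/2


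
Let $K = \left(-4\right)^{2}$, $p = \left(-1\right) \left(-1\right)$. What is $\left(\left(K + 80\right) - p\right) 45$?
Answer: $4275$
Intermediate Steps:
$p = 1$
$K = 16$
$\left(\left(K + 80\right) - p\right) 45 = \left(\left(16 + 80\right) - 1\right) 45 = \left(96 - 1\right) 45 = 95 \cdot 45 = 4275$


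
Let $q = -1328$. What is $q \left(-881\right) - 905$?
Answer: $1169063$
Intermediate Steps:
$q \left(-881\right) - 905 = \left(-1328\right) \left(-881\right) - 905 = 1169968 - 905 = 1169063$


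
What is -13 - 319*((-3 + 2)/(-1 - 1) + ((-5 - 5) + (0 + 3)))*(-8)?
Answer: -16601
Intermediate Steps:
-13 - 319*((-3 + 2)/(-1 - 1) + ((-5 - 5) + (0 + 3)))*(-8) = -13 - 319*(-1/(-2) + (-10 + 3))*(-8) = -13 - 319*(-1*(-1/2) - 7)*(-8) = -13 - 319*(1/2 - 7)*(-8) = -13 - (-4147)*(-8)/2 = -13 - 319*52 = -13 - 16588 = -16601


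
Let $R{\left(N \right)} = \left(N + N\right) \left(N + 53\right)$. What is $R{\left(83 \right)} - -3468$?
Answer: $26044$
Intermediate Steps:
$R{\left(N \right)} = 2 N \left(53 + N\right)$
$R{\left(83 \right)} - -3468 = 2 \cdot 83 \left(53 + 83\right) - -3468 = 2 \cdot 83 \cdot 136 + 3468 = 22576 + 3468 = 26044$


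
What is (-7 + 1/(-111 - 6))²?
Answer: 672400/13689 ≈ 49.120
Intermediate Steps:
(-7 + 1/(-111 - 6))² = (-7 + 1/(-117))² = (-7 - 1/117)² = (-820/117)² = 672400/13689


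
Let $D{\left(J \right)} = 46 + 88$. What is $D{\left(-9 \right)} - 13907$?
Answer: $-13773$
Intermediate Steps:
$D{\left(J \right)} = 134$
$D{\left(-9 \right)} - 13907 = 134 - 13907 = -13773$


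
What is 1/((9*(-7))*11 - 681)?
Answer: -1/1374 ≈ -0.00072780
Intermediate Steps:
1/((9*(-7))*11 - 681) = 1/(-63*11 - 681) = 1/(-693 - 681) = 1/(-1374) = -1/1374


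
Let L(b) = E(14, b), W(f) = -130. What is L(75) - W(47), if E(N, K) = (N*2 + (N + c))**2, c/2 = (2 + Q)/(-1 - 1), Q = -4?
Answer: 2066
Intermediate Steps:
c = 2 (c = 2*((2 - 4)/(-1 - 1)) = 2*(-2/(-2)) = 2*(-2*(-1/2)) = 2*1 = 2)
E(N, K) = (2 + 3*N)**2 (E(N, K) = (N*2 + (N + 2))**2 = (2*N + (2 + N))**2 = (2 + 3*N)**2)
L(b) = 1936 (L(b) = (2 + 3*14)**2 = (2 + 42)**2 = 44**2 = 1936)
L(75) - W(47) = 1936 - 1*(-130) = 1936 + 130 = 2066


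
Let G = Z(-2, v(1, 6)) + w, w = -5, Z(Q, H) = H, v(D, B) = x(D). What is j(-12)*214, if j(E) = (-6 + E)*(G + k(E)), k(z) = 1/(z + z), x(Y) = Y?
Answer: 31137/2 ≈ 15569.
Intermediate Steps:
v(D, B) = D
k(z) = 1/(2*z)
G = -4 (G = 1 - 5 = -4)
j(E) = (-6 + E)*(-4 + 1/(2*E))
j(-12)*214 = (49/2 - 4*(-12) - 3/(-12))*214 = (49/2 + 48 - 3*(-1/12))*214 = (49/2 + 48 + 1/4)*214 = (291/4)*214 = 31137/2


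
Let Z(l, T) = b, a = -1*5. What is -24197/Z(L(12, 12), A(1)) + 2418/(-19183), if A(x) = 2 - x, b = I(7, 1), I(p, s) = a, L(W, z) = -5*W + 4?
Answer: 464158961/95915 ≈ 4839.3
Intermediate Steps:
a = -5
L(W, z) = 4 - 5*W
I(p, s) = -5
b = -5
Z(l, T) = -5
-24197/Z(L(12, 12), A(1)) + 2418/(-19183) = -24197/(-5) + 2418/(-19183) = -24197*(-⅕) + 2418*(-1/19183) = 24197/5 - 2418/19183 = 464158961/95915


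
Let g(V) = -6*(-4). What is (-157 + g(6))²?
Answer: 17689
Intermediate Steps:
g(V) = 24
(-157 + g(6))² = (-157 + 24)² = (-133)² = 17689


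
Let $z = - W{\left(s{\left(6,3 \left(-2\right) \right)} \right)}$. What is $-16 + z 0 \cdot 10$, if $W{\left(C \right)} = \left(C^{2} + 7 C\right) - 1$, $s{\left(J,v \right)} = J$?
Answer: $-16$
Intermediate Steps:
$W{\left(C \right)} = -1 + C^{2} + 7 C$
$z = -77$ ($z = - (-1 + 6^{2} + 7 \cdot 6) = - (-1 + 36 + 42) = \left(-1\right) 77 = -77$)
$-16 + z 0 \cdot 10 = -16 - 77 \cdot 0 \cdot 10 = -16 - 0 = -16 + 0 = -16$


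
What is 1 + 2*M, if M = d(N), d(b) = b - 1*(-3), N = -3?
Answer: 1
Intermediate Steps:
d(b) = 3 + b (d(b) = b + 3 = 3 + b)
M = 0 (M = 3 - 3 = 0)
1 + 2*M = 1 + 2*0 = 1 + 0 = 1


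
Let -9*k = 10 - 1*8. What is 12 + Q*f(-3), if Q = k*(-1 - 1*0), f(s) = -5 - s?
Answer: 104/9 ≈ 11.556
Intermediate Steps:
k = -2/9 (k = -(10 - 1*8)/9 = -(10 - 8)/9 = -1/9*2 = -2/9 ≈ -0.22222)
Q = 2/9 (Q = -2*(-1 - 1*0)/9 = -2*(-1 + 0)/9 = -2/9*(-1) = 2/9 ≈ 0.22222)
12 + Q*f(-3) = 12 + 2*(-5 - 1*(-3))/9 = 12 + 2*(-5 + 3)/9 = 12 + (2/9)*(-2) = 12 - 4/9 = 104/9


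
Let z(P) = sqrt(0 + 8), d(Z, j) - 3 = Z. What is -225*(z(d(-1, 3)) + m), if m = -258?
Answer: 58050 - 450*sqrt(2) ≈ 57414.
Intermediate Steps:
d(Z, j) = 3 + Z
z(P) = 2*sqrt(2) (z(P) = sqrt(8) = 2*sqrt(2))
-225*(z(d(-1, 3)) + m) = -225*(2*sqrt(2) - 258) = -225*(-258 + 2*sqrt(2)) = 58050 - 450*sqrt(2)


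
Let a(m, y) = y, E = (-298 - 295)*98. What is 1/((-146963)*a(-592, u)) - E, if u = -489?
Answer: 4176357205399/71864907 ≈ 58114.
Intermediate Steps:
E = -58114 (E = -593*98 = -58114)
1/((-146963)*a(-592, u)) - E = 1/(-146963*(-489)) - 1*(-58114) = -1/146963*(-1/489) + 58114 = 1/71864907 + 58114 = 4176357205399/71864907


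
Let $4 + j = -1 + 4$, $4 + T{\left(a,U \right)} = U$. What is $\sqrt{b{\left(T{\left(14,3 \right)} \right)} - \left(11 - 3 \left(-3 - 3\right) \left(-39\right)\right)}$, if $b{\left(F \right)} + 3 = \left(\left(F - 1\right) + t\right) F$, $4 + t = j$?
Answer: $\sqrt{695} \approx 26.363$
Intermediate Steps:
$T{\left(a,U \right)} = -4 + U$
$j = -1$ ($j = -4 + \left(-1 + 4\right) = -4 + 3 = -1$)
$t = -5$ ($t = -4 - 1 = -5$)
$b{\left(F \right)} = -3 + F \left(-6 + F\right)$ ($b{\left(F \right)} = -3 + \left(\left(F - 1\right) - 5\right) F = -3 + \left(\left(-1 + F\right) - 5\right) F = -3 + \left(-6 + F\right) F = -3 + F \left(-6 + F\right)$)
$\sqrt{b{\left(T{\left(14,3 \right)} \right)} - \left(11 - 3 \left(-3 - 3\right) \left(-39\right)\right)} = \sqrt{\left(-3 + \left(-4 + 3\right)^{2} - 6 \left(-4 + 3\right)\right) - \left(11 - 3 \left(-3 - 3\right) \left(-39\right)\right)} = \sqrt{\left(-3 + \left(-1\right)^{2} - -6\right) - \left(11 - 3 \left(-6\right) \left(-39\right)\right)} = \sqrt{\left(-3 + 1 + 6\right) - -691} = \sqrt{4 + \left(702 - 11\right)} = \sqrt{4 + 691} = \sqrt{695}$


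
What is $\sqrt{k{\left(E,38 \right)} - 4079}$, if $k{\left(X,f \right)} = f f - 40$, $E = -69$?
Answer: $5 i \sqrt{107} \approx 51.72 i$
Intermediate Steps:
$k{\left(X,f \right)} = -40 + f^{2}$ ($k{\left(X,f \right)} = f^{2} - 40 = -40 + f^{2}$)
$\sqrt{k{\left(E,38 \right)} - 4079} = \sqrt{\left(-40 + 38^{2}\right) - 4079} = \sqrt{\left(-40 + 1444\right) - 4079} = \sqrt{1404 - 4079} = \sqrt{-2675} = 5 i \sqrt{107}$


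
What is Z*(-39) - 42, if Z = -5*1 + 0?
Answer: 153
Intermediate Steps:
Z = -5 (Z = -5 + 0 = -5)
Z*(-39) - 42 = -5*(-39) - 42 = 195 - 42 = 153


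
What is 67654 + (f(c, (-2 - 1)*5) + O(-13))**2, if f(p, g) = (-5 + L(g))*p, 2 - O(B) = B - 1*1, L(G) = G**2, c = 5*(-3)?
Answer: 10852310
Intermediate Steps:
c = -15
O(B) = 3 - B (O(B) = 2 - (B - 1*1) = 2 - (B - 1) = 2 - (-1 + B) = 2 + (1 - B) = 3 - B)
f(p, g) = p*(-5 + g**2) (f(p, g) = (-5 + g**2)*p = p*(-5 + g**2))
67654 + (f(c, (-2 - 1)*5) + O(-13))**2 = 67654 + (-15*(-5 + ((-2 - 1)*5)**2) + (3 - 1*(-13)))**2 = 67654 + (-15*(-5 + (-3*5)**2) + (3 + 13))**2 = 67654 + (-15*(-5 + (-15)**2) + 16)**2 = 67654 + (-15*(-5 + 225) + 16)**2 = 67654 + (-15*220 + 16)**2 = 67654 + (-3300 + 16)**2 = 67654 + (-3284)**2 = 67654 + 10784656 = 10852310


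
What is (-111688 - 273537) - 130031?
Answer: -515256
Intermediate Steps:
(-111688 - 273537) - 130031 = -385225 - 130031 = -515256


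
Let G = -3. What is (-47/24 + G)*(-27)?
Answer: 1071/8 ≈ 133.88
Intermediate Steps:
(-47/24 + G)*(-27) = (-47/24 - 3)*(-27) = -119/24*(-27) = 1071/8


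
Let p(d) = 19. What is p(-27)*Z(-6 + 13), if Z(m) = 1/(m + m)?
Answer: 19/14 ≈ 1.3571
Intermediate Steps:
Z(m) = 1/(2*m)
p(-27)*Z(-6 + 13) = 19*(1/(2*(-6 + 13))) = 19*((½)/7) = 19*((½)*(⅐)) = 19*(1/14) = 19/14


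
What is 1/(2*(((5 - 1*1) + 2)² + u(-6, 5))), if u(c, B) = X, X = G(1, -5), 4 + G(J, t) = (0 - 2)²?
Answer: 1/72 ≈ 0.013889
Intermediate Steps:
G(J, t) = 0 (G(J, t) = -4 + (0 - 2)² = -4 + (-2)² = -4 + 4 = 0)
X = 0
u(c, B) = 0
1/(2*(((5 - 1*1) + 2)² + u(-6, 5))) = 1/(2*(((5 - 1*1) + 2)² + 0)) = 1/(2*(((5 - 1) + 2)² + 0)) = 1/(2*((4 + 2)² + 0)) = 1/(2*(6² + 0)) = 1/(2*(36 + 0)) = 1/(2*36) = 1/72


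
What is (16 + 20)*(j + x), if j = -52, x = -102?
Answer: -5544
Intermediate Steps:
(16 + 20)*(j + x) = (16 + 20)*(-52 - 102) = 36*(-154) = -5544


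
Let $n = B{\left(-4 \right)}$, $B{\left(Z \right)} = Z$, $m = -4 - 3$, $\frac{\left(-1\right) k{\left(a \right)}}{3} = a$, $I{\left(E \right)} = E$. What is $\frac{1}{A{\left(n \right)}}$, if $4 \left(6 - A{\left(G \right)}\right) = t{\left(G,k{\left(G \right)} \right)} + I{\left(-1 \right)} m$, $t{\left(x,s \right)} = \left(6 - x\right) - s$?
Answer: $\frac{4}{19} \approx 0.21053$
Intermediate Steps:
$k{\left(a \right)} = - 3 a$
$m = -7$ ($m = -4 - 3 = -7$)
$n = -4$
$t{\left(x,s \right)} = 6 - s - x$
$A{\left(G \right)} = \frac{11}{4} - \frac{G}{2}$ ($A{\left(G \right)} = 6 - \frac{\left(6 - - 3 G - G\right) - -7}{4} = 6 - \frac{\left(6 + 3 G - G\right) + 7}{4} = 6 - \frac{\left(6 + 2 G\right) + 7}{4} = 6 - \frac{13 + 2 G}{4} = 6 - \left(\frac{13}{4} + \frac{G}{2}\right) = \frac{11}{4} - \frac{G}{2}$)
$\frac{1}{A{\left(n \right)}} = \frac{1}{\frac{11}{4} - -2} = \frac{1}{\frac{11}{4} + 2} = \frac{1}{\frac{19}{4}} = \frac{4}{19}$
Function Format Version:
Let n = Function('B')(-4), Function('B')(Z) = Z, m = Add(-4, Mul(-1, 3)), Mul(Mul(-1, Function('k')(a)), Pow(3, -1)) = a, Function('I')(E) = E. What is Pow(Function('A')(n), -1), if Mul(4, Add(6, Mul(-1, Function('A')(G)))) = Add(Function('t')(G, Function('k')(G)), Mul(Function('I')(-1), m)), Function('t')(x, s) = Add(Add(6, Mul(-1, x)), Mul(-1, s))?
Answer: Rational(4, 19) ≈ 0.21053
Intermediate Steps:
Function('k')(a) = Mul(-3, a)
m = -7 (m = Add(-4, -3) = -7)
n = -4
Function('t')(x, s) = Add(6, Mul(-1, s), Mul(-1, x))
Function('A')(G) = Add(Rational(11, 4), Mul(Rational(-1, 2), G)) (Function('A')(G) = Add(6, Mul(Rational(-1, 4), Add(Add(6, Mul(-1, Mul(-3, G)), Mul(-1, G)), Mul(-1, -7)))) = Add(6, Mul(Rational(-1, 4), Add(Add(6, Mul(3, G), Mul(-1, G)), 7))) = Add(6, Mul(Rational(-1, 4), Add(Add(6, Mul(2, G)), 7))) = Add(6, Mul(Rational(-1, 4), Add(13, Mul(2, G)))) = Add(6, Add(Rational(-13, 4), Mul(Rational(-1, 2), G))) = Add(Rational(11, 4), Mul(Rational(-1, 2), G)))
Pow(Function('A')(n), -1) = Pow(Add(Rational(11, 4), Mul(Rational(-1, 2), -4)), -1) = Pow(Add(Rational(11, 4), 2), -1) = Pow(Rational(19, 4), -1) = Rational(4, 19)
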